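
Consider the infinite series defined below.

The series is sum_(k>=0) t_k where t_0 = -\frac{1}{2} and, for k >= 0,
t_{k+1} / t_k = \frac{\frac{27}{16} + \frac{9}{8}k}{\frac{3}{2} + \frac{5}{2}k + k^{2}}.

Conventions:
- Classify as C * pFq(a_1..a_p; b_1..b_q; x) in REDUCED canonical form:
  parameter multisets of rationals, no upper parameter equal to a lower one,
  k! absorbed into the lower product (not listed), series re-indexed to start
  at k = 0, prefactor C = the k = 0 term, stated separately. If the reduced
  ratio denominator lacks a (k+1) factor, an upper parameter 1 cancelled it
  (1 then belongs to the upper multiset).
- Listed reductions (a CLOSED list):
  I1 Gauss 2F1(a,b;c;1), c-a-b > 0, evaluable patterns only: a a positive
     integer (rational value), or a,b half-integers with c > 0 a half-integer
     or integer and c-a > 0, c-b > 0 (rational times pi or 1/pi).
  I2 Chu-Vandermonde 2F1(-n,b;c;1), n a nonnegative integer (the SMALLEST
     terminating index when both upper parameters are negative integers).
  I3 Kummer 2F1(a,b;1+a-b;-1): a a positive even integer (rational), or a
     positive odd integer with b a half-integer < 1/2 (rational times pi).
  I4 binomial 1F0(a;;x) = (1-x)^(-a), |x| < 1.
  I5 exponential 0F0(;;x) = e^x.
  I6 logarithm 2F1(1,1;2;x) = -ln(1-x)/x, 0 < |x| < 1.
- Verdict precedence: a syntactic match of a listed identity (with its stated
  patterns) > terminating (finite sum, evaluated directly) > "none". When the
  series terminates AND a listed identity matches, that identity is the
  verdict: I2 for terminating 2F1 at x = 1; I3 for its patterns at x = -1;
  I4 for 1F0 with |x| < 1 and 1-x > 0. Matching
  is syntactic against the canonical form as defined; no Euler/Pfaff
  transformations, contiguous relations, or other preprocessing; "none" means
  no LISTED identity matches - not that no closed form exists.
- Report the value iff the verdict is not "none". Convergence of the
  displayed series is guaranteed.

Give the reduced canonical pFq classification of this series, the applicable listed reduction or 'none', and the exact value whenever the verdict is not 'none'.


Prefactor -\frac{1}{2}, argument \frac{9}{8}: 0F0 with upper {-} over lower {-}. Verdict at x = \frac{9}{8}: the I5 exponential reduction matches (the 0F0 exponential series at x = \frac{9}{8}). Sum: \left(-\frac{1}{2}\right) \cdot e^{\frac{9}{8}}.

The tell: t_0 being -\frac{1}{2}, cancel k + 3/2 from the displayed ratio first; then C = -1/2.
Term ratio: r(k) = \frac{9}{8} * 1 / [(k+1)] - rational in k. x = \frac{9}{8}; t_0 = -\frac{1}{2}; negate the roots.


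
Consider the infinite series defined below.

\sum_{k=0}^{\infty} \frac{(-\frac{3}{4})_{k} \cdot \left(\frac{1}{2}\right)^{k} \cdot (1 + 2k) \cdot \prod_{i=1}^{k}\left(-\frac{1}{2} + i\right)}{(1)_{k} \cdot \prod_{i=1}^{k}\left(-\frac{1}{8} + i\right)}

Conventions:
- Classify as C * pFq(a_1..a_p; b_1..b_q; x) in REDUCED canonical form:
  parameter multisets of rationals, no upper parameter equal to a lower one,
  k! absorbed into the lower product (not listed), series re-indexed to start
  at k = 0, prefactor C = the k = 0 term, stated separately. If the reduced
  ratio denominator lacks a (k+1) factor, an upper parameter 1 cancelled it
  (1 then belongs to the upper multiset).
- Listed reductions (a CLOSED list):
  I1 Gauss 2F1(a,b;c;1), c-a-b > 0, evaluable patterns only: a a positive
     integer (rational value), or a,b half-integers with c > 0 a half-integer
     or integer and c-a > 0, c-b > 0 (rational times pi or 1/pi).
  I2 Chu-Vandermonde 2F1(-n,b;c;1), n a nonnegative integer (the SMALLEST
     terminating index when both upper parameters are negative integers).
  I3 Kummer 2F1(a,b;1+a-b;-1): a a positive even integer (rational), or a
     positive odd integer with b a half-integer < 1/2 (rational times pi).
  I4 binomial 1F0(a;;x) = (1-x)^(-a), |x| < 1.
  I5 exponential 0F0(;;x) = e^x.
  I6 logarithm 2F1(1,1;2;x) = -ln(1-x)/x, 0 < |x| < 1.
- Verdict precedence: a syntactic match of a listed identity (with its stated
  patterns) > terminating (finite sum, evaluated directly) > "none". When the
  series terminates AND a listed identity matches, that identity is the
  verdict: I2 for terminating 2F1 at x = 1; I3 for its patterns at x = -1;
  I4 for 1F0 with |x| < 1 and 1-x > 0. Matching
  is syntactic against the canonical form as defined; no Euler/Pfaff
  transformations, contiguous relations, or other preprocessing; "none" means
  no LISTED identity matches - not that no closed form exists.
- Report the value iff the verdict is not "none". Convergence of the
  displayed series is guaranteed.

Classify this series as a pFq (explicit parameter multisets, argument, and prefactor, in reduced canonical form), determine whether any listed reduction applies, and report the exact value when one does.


Reduced: x = \frac{1}{2}, 2F1, upper = {-\frac{3}{4}, \frac{3}{2}}, lower = {\frac{7}{8}}, C = 1. Verdict: none. A 2F1 with upper {-\frac{3}{4}, \frac{3}{2}} fits none of I1-I6 at x = \frac{1}{2}; the sum runs forever.

Structural cue: x = \frac{1}{2} and (1)_k (C = 1, x = 1/2) is k! itself.
Term ratio: r(k) = \frac{1}{2} * (k-\frac{3}{4}) (k+\frac{3}{2}) / [(k+\frac{7}{8}) (k+1)] - rational in k. x = \frac{1}{2}; t_0 = 1; negate the roots.


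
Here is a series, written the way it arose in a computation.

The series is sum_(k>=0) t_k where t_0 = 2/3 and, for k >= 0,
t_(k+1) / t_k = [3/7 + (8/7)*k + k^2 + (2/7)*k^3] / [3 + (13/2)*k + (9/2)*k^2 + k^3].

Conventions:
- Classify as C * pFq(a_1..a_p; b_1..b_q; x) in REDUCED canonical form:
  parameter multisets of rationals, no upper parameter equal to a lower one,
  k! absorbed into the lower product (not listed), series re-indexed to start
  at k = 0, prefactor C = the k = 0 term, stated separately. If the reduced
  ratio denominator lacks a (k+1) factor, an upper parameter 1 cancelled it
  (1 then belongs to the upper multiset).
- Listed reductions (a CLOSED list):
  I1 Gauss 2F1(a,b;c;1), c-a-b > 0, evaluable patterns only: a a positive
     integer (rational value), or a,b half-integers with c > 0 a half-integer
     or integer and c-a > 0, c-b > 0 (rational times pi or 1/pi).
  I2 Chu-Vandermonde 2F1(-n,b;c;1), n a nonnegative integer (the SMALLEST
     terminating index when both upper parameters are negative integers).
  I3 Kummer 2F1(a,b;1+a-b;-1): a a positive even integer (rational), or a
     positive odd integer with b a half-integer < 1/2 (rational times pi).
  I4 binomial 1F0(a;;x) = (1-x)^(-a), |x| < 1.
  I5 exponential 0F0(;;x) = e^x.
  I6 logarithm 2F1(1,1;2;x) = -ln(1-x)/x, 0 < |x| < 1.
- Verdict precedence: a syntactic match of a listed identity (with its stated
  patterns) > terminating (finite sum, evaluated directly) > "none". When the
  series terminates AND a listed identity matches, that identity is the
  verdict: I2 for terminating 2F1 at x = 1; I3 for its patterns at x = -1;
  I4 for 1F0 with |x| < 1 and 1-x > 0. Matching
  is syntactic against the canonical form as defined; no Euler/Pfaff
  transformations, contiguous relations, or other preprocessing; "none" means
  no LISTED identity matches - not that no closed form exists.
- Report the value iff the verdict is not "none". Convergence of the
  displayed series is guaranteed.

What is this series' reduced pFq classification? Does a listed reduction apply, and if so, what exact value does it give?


Canonical form: C = 2/3 times 2F1 with upper {1, 1}, lower {2}, x = 2/7. Verdict: this is the logarithmic series (I6) (the logarithm: parameters (1,1;2), x = 2/7). Sum: (-7/3) * ln(5/7).

Structural cue: from the first term 2/3: the expanded ratio factors over Q; C = 2/3, x = 2/7, roots give parameters.
Adjacent-term ratio: r(k) = (2/7) * (k+1) (k+1) / [(k+2) (k+1)] - rational in k, leading ratio (2/7); with t_0 = 2/3, classification follows.


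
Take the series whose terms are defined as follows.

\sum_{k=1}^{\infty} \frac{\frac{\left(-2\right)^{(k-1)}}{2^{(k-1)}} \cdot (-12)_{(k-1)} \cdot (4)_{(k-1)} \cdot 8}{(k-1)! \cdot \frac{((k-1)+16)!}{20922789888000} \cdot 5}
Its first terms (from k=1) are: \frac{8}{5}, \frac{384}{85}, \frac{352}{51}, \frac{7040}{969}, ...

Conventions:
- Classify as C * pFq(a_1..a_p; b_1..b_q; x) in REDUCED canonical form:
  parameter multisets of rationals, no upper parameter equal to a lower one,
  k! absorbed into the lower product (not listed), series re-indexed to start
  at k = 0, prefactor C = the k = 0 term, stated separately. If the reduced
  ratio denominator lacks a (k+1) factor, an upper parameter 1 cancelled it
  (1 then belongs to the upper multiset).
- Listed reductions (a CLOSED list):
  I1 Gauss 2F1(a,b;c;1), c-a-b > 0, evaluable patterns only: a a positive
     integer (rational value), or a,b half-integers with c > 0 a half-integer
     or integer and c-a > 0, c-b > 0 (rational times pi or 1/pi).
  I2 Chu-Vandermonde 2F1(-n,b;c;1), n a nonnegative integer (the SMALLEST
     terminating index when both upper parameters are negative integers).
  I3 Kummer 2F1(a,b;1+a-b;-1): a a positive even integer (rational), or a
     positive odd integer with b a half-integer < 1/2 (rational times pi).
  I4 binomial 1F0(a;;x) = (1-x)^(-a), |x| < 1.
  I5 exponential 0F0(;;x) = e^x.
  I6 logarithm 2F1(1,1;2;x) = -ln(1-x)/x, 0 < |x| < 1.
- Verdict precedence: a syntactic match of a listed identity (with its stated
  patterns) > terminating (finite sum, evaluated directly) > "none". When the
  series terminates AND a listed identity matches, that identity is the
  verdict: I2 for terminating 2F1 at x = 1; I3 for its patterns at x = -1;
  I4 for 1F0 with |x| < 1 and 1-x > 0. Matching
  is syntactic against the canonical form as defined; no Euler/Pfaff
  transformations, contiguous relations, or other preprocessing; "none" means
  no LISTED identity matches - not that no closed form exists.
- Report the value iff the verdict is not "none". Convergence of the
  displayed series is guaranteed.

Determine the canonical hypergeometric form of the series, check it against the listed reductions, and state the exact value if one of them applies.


At argument -1: a 2F1 with upper {-12, 4}, lower {17}, scaled by C = \frac{8}{5}. Verdict: this is the Kummer evaluation I3 (x = -1; c = 17 equals 1+a-b for upper {-12, 4}: listed pattern). Its exact value is 32.

First insight: x = -1 and the constant factors (C = 8/5, x = -1) combine into one prefactor.
Term ratio: r(k) = -1 * (k-12) (k+4) / [(k+17) (k+1)] - rational in k, leading ratio -1; with t_0 = \frac{8}{5}, classification follows.


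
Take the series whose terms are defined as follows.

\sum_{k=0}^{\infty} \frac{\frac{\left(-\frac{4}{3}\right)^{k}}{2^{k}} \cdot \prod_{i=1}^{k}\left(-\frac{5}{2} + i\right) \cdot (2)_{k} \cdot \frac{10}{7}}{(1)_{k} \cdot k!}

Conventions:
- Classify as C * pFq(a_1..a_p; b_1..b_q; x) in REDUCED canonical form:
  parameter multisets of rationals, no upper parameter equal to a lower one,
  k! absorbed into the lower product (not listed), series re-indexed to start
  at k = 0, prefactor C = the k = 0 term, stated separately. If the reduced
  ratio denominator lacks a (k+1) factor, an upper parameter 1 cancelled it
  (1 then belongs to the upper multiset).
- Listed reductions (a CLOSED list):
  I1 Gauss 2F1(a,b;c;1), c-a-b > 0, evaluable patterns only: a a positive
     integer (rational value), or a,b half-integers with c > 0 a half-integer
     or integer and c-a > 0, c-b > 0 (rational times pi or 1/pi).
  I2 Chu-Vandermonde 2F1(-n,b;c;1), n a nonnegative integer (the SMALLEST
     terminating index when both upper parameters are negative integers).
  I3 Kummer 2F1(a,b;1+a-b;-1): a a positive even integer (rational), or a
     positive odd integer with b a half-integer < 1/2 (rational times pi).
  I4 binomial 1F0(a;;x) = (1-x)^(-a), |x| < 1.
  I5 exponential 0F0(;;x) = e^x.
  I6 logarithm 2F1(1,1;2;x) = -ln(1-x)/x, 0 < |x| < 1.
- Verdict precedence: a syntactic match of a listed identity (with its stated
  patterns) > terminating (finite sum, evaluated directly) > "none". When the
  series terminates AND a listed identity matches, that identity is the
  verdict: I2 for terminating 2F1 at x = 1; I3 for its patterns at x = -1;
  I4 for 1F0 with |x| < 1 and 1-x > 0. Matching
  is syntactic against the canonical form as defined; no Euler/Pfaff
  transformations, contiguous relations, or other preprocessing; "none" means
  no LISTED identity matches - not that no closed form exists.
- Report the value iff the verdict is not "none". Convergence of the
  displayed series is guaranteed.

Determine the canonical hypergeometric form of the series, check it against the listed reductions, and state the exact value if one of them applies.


x = -\frac{2}{3} here; the reduced form reads 2F1, upper {-\frac{3}{2}, 2}, lower {1}, C = \frac{10}{7}. Verdict: no listed reduction: x = -\frac{2}{3} and upper {-\frac{3}{2}, 2} fail every I1-I6 pattern.

First insight: t_0 being \frac{10}{7}, the two k-th powers (prefactor 10/7) combine into one argument.
Adjacent-term ratio: r(k) = -\frac{2}{3} * (k-\frac{3}{2}) (k+2) / [(k+1) (k+1)] - rational in k, leading ratio -\frac{2}{3}; with t_0 = \frac{10}{7}, classification follows.


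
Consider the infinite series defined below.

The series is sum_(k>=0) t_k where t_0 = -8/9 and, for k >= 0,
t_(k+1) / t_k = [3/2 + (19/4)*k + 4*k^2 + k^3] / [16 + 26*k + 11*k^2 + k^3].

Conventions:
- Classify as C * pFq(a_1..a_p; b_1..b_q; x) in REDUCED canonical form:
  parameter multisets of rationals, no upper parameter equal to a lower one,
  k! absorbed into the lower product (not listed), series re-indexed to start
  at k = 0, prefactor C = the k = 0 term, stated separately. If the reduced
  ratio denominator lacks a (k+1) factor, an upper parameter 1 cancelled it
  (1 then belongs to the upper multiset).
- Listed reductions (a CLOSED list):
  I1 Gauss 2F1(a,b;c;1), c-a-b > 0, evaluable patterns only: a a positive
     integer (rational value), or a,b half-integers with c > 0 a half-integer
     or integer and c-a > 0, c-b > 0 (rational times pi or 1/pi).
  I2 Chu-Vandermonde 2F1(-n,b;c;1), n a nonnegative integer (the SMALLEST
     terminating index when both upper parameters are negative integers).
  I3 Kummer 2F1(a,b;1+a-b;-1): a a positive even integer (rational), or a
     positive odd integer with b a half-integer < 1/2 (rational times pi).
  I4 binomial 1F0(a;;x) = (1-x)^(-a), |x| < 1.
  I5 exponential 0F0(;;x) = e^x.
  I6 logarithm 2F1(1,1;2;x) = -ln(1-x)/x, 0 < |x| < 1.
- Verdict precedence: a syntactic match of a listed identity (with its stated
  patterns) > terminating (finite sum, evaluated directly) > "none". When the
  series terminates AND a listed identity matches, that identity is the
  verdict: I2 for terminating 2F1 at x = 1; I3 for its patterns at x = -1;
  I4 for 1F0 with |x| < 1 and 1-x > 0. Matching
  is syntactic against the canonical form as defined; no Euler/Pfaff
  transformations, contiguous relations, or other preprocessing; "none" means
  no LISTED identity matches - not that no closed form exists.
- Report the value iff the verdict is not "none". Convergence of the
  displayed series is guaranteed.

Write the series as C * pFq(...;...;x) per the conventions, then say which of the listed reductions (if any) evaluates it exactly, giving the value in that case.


Classification (C = -8/9): 2F1 with upper {1/2, 3/2}, lower {8}, argument x = 1. Verdict (x = 1): Gauss (I1, half-integer pattern) applies (x = 1; upper {1/2, 3/2} half-integers, c = 8 in the evaluable pattern). Sum: (-8388608/2675673) / pi.

First insight: from the first term -8/9: the parameter 2 appears in both the upper and lower lists and cancels.
Step ratio: r(k) = 1 * (k+1/2) (k+3/2) / [(k+8) (k+1)] - rational in k, leading ratio 1; with t_0 = -8/9, classification follows.


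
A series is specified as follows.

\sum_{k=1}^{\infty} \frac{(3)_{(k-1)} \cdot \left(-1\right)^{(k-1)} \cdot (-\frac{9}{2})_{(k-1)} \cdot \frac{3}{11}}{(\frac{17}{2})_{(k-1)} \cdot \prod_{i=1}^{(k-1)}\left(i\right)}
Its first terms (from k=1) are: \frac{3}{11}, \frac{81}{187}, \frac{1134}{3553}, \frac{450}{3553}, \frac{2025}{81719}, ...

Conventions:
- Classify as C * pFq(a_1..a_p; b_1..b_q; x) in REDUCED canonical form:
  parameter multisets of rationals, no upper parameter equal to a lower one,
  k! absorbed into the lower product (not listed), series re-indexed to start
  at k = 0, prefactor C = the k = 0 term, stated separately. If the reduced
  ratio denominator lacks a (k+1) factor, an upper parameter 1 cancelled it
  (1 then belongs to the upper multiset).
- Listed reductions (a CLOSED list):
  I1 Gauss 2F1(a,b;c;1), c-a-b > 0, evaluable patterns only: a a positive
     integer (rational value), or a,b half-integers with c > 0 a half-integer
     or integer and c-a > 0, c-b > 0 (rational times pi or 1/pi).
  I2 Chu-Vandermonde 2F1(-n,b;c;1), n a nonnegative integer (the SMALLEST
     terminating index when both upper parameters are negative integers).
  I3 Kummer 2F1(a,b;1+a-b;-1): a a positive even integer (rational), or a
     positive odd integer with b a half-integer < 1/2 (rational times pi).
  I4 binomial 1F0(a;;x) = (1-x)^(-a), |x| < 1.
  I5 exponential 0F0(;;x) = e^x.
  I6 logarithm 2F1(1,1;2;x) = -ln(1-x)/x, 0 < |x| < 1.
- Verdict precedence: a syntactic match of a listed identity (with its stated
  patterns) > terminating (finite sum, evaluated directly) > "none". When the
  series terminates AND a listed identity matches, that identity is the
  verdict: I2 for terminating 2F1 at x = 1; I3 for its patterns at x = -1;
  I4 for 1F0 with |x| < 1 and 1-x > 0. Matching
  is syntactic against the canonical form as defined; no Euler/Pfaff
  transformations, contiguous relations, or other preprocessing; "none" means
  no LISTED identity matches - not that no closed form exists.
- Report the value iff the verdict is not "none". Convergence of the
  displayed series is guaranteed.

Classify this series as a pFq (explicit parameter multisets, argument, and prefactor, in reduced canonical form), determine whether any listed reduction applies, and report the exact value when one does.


The series (x = -1) is 2F1: upper {-\frac{9}{2}, 3}, lower {\frac{17}{2}}, prefactor \frac{3}{11}. Verdict: the Kummer evaluation I3 applies (x = -1; c = \frac{17}{2} equals 1+a-b for upper {-\frac{9}{2}, 3}: listed pattern). Sum: \frac{12285}{32768} \cdot \pi.

Key step: t_0 = \frac{3}{11} here, and the product of the first k integers (prefactor 3/11) is k!.
Consecutive-term ratio: r(k) = -1 * (k-\frac{9}{2}) (k+3) / [(k+\frac{17}{2}) (k+1)] - rational in k, leading ratio -1; with t_0 = \frac{3}{11}, classification follows.


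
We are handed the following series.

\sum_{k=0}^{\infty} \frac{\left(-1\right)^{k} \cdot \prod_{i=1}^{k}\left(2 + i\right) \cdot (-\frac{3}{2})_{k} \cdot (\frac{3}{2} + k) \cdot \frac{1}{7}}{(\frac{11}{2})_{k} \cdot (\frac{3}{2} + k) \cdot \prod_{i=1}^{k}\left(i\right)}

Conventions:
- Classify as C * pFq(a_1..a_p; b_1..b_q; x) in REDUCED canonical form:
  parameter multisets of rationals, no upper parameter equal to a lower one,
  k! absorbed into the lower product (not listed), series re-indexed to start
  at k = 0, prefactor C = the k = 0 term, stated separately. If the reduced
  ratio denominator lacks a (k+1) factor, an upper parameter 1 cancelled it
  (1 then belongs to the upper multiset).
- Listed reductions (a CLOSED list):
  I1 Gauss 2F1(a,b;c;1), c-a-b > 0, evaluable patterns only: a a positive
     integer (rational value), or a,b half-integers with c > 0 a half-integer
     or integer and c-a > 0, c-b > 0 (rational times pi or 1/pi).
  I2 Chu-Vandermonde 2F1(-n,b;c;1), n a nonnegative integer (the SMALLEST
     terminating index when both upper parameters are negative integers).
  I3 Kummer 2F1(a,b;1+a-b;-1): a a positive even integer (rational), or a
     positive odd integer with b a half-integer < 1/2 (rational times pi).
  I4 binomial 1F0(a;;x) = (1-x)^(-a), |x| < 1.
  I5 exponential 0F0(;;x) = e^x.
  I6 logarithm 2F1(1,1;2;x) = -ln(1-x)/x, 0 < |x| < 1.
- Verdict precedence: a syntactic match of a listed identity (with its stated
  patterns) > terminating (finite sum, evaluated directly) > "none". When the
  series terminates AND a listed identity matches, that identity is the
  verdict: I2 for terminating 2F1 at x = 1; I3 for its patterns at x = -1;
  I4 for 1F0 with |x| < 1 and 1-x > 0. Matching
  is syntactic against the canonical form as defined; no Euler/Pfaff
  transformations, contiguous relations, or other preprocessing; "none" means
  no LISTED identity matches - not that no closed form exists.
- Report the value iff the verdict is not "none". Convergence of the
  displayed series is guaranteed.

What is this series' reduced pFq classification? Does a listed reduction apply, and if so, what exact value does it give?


At argument -1: a 2F1 with upper {-\frac{3}{2}, 3}, lower {\frac{11}{2}}, scaled by C = \frac{1}{7}. Verdict: the Kummer evaluation I3 fires (x = -1; c = \frac{11}{2} equals 1+a-b for upper {-\frac{3}{2}, 3}: listed pattern). Its exact value is \frac{45}{512} \cdot \pi.

Key step: t_0 being \frac{1}{7}, striking the common factor k + 3/2 reduces the term (C = 1/7, x = -1).
Ratio: r(k) = -1 * (k-\frac{3}{2}) (k+3) / [(k+\frac{11}{2}) (k+1)] - rational; roots negated = parameters, x = -1, C = \frac{1}{7}.


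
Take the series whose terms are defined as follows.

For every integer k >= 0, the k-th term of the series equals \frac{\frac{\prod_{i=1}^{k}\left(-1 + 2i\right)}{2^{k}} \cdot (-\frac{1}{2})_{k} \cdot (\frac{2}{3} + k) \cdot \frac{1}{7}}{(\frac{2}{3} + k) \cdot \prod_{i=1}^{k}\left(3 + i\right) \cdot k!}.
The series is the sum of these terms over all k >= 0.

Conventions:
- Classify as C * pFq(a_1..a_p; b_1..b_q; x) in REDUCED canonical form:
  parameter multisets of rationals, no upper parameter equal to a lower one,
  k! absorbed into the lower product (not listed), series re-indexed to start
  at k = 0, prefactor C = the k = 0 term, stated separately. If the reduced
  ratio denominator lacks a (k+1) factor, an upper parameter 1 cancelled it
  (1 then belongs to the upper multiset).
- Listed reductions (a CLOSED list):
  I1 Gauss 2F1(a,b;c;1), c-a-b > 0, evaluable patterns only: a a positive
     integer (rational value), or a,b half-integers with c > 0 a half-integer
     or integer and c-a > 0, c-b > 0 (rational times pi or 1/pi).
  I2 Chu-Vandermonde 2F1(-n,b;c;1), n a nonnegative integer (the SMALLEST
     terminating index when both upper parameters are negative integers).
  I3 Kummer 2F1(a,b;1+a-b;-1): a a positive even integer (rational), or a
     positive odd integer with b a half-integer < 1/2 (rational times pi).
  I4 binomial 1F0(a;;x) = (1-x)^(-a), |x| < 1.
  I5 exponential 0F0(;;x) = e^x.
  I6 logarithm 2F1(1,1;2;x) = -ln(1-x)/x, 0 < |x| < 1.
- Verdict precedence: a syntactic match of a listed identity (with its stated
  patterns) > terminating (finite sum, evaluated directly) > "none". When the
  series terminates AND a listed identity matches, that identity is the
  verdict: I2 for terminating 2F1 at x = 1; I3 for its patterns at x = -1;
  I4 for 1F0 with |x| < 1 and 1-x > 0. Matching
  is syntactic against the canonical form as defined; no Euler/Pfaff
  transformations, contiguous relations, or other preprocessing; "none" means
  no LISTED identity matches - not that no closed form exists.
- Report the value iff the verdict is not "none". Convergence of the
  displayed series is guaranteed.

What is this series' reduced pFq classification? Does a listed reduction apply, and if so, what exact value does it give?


x = 1 here; the reduced form reads 2F1, upper {-\frac{1}{2}, \frac{1}{2}}, lower {4}, C = \frac{1}{7}. Verdict: Gauss (I1, half-integer pattern) fires (x = 1; upper {-\frac{1}{2}, \frac{1}{2}} half-integers, c = 4 in the evaluable pattern). Exact value: \frac{512}{1225} / \pi.

Structural cue: x = 1 and the odd product 1*3*...*(2k-1) (C = 1/7) is 2^k (1/2)_k.
Consecutive-term ratio: r(k) = 1 * (k-\frac{1}{2}) (k+\frac{1}{2}) / [(k+4) (k+1)] ; factor over Q: parameters, x = 1, and C = \frac{1}{7}.


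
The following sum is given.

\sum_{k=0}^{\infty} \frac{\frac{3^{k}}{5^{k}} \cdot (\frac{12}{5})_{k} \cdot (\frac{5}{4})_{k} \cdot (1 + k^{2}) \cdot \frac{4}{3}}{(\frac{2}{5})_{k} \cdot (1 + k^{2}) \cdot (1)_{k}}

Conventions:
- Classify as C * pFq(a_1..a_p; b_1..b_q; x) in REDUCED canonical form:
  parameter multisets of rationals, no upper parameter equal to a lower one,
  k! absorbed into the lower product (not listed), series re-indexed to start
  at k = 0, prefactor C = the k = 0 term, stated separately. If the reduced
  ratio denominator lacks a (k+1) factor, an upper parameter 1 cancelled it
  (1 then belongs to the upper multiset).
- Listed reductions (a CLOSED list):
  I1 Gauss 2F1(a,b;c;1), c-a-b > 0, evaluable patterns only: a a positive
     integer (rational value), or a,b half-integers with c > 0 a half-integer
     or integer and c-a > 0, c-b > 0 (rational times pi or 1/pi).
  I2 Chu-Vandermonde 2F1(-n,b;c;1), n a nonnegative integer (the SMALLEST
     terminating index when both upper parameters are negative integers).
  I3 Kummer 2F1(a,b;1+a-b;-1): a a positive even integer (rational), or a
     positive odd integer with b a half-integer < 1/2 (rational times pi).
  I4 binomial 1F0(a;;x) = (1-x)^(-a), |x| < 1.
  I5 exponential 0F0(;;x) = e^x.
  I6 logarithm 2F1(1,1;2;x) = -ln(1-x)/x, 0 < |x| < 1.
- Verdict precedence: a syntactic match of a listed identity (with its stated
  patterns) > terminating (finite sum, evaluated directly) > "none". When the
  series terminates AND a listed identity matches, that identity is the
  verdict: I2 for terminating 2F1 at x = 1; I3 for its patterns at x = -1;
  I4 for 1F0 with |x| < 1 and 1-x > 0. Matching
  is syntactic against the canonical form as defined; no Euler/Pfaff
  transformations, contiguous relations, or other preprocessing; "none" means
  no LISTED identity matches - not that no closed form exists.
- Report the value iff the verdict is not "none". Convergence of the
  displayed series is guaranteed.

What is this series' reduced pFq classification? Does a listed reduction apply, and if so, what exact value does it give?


The series (x = \frac{3}{5}) is 2F1: upper {\frac{5}{4}, \frac{12}{5}}, lower {\frac{2}{5}}, prefactor \frac{4}{3}. Verdict: none here - no I1-I6 shape fits x = \frac{3}{5} with lower {\frac{2}{5}}.

Structural cue: t_0 = \frac{4}{3} here, and striking the common factor k^2 + 1 reduces the term (prefactor 4/3).
Adjacent-term ratio: r(k) = \frac{3}{5} * (k+\frac{5}{4}) (k+\frac{12}{5}) / [(k+\frac{2}{5}) (k+1)] - rational in k. x = \frac{3}{5}; t_0 = \frac{4}{3}; negate the roots.


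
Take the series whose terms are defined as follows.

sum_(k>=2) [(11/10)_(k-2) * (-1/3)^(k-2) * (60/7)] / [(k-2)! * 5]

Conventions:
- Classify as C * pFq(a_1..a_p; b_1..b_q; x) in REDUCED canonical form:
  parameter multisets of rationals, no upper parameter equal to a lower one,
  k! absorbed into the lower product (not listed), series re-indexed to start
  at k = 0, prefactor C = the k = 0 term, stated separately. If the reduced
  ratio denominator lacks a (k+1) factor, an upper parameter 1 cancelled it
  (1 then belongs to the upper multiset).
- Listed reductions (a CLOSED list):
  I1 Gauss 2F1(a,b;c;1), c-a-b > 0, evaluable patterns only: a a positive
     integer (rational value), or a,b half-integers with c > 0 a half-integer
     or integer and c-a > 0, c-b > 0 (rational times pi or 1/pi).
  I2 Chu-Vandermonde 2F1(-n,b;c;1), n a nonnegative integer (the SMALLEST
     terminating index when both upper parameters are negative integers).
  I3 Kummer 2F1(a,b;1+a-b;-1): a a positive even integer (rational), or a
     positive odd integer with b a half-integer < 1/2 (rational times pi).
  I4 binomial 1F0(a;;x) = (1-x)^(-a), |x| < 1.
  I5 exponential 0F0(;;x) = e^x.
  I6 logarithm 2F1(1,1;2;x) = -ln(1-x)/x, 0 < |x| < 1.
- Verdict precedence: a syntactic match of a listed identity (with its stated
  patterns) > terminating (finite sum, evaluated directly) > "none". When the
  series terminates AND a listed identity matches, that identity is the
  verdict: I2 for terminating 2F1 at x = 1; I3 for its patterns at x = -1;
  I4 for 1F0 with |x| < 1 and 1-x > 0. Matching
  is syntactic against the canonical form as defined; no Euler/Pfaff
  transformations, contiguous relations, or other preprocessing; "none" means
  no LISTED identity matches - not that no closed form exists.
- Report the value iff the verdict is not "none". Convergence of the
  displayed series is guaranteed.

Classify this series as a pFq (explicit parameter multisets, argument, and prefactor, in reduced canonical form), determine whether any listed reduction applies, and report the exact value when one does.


Reduced: x = -1/3, 1F0, upper = {11/10}, lower = {-}, C = 12/7. Verdict: the binomial series (I4) matches (the 1F0 binomial series: exponent -11/10, x = -1/3). Hence: (12/7) * (4/3)^(-11/10).

The tell: t_0 = 12/7 here, and the constant factors (C = 12/7) combine into one prefactor.
Ratio: r(k) = (-1/3) * (k+11/10) / [(k+1)] ; factor over Q: parameters, x = (-1/3), and C = 12/7.


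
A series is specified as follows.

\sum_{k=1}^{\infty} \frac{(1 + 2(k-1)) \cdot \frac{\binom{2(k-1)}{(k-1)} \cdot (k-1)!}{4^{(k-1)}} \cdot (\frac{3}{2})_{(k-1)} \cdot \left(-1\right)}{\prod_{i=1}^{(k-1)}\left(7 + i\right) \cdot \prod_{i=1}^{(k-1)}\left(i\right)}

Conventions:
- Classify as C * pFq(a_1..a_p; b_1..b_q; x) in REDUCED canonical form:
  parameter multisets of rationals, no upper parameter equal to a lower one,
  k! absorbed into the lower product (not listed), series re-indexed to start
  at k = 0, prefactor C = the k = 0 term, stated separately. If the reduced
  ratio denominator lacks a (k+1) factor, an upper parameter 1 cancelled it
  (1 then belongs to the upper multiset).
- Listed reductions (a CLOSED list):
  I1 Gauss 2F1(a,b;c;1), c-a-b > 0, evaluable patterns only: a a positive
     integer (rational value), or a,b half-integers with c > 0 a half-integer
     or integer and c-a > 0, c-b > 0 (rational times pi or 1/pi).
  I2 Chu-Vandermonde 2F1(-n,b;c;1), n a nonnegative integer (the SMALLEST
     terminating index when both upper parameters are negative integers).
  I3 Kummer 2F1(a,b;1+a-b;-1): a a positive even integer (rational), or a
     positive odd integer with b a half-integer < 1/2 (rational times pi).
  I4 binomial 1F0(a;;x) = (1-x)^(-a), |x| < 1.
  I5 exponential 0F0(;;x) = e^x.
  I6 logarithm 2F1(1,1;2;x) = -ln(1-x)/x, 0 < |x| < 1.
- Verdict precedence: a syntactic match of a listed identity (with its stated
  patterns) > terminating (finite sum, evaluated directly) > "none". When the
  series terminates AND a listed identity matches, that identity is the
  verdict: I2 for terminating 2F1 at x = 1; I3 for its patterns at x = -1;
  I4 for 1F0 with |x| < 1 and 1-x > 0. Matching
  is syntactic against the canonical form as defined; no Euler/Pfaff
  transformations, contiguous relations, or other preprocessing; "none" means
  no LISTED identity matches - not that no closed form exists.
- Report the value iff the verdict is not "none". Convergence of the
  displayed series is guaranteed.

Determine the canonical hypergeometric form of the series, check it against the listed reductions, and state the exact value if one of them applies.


This is -1 * 2F1(\frac{3}{2}, \frac{3}{2}; 8; 1) in reduced canonical form. Verdict at x = 1: Gauss (I1, half-integer pattern) matches (x = 1; upper {\frac{3}{2}, \frac{3}{2}} half-integers, c = 8 in the evaluable pattern). Sum: \left(-\frac{524288}{114345}\right) / \pi.

First insight: t_0 = -1 here, and the (2k+1) factor (prefactor -1) shifts (1/2)_k to (3/2)_k.
Ratio: r(k) = 1 * (k+\frac{3}{2}) (k+\frac{3}{2}) / [(k+8) (k+1)] - rational; roots negated = parameters, x = 1, C = -1.


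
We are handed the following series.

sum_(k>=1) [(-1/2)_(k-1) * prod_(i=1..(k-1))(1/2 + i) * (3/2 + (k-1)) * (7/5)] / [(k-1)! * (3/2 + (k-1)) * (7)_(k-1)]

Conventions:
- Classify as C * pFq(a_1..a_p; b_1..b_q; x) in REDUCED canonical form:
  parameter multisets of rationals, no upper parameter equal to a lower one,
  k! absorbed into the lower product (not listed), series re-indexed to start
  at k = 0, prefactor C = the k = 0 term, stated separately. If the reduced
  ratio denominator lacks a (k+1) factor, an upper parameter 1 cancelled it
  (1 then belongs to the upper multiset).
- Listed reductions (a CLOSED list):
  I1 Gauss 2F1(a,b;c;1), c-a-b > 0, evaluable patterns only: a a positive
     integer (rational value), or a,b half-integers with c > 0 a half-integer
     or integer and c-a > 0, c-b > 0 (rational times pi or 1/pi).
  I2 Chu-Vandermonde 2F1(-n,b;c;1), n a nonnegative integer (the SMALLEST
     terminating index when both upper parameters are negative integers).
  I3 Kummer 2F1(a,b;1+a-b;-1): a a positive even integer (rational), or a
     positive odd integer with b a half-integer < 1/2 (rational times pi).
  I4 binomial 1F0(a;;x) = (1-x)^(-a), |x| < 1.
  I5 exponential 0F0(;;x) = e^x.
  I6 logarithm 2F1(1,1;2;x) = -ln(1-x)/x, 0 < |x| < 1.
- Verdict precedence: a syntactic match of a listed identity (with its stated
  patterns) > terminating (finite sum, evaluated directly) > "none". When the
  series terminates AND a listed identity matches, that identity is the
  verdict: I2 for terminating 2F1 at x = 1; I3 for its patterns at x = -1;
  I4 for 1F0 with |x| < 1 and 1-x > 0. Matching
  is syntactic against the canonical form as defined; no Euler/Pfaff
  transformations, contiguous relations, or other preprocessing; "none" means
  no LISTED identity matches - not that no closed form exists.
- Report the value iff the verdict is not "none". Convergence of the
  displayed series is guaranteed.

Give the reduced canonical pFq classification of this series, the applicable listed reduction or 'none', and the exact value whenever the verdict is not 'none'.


Reduced: x = 1, 2F1, upper = {-1/2, 3/2}, lower = {7}, C = 7/5. Verdict: Gauss (I1, half-integer pattern) fires (x = 1; upper {-1/2, 3/2} half-integers, c = 7 in the evaluable pattern). Value: (524288/135135) / pi.

Key step: with t_0 = 7/5, k + 3/2 divides numerator and denominator alike; prefactor 7/5 after cancelling.
Consecutive-term ratio: r(k) = 1 * (k-1/2) (k+3/2) / [(k+7) (k+1)] - poly over poly, x = 1 from leading terms; C = 7/5 at k = 0.


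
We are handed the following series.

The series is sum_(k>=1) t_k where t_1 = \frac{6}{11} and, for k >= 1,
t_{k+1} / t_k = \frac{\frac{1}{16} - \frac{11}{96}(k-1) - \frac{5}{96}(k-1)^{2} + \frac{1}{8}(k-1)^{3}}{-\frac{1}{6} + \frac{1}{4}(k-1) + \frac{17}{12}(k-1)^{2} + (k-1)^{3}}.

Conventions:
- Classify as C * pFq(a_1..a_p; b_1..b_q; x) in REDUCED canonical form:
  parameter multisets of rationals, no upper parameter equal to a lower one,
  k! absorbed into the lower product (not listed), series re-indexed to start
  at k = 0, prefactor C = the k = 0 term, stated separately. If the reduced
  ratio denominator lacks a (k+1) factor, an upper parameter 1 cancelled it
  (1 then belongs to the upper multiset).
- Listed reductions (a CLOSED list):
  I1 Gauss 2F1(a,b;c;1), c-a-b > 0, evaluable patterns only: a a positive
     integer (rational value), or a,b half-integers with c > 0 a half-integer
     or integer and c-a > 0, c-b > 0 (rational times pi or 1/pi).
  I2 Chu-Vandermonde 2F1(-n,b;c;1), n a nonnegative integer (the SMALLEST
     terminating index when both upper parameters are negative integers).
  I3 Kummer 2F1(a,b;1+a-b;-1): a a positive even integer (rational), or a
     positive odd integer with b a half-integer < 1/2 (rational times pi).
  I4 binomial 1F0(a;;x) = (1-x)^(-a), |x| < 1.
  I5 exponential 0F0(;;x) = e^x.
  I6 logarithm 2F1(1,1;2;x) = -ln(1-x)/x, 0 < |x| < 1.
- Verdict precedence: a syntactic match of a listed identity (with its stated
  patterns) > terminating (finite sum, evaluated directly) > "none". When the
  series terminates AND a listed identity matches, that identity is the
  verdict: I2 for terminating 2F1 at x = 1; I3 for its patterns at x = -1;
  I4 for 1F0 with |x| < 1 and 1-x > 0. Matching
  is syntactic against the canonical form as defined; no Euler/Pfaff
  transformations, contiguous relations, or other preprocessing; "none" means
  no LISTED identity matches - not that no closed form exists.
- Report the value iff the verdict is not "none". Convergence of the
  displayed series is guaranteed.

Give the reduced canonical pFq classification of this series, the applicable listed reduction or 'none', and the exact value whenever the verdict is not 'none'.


The series (x = \frac{1}{8}) is 3F2: upper {-\frac{3}{4}, -\frac{2}{3}, 1}, lower {-\frac{1}{4}, \frac{2}{3}}, prefactor \frac{6}{11}. Verdict: none - at argument \frac{1}{8} the multisets {-\frac{3}{4}, -\frac{2}{3}, 1} ; {-\frac{1}{4}, \frac{2}{3}} match no listed identity.

Key step: t_0 being \frac{6}{11}, factor the ratio over Q (C = 6/11): negated roots = parameters.
Ratio: r(k) = \frac{1}{8} * (k-\frac{3}{4}) (k-\frac{2}{3}) (k+1) / [(k-\frac{1}{4}) (k+\frac{2}{3}) (k+1)] ; factor over Q: parameters, x = \frac{1}{8}, and C = \frac{6}{11}.


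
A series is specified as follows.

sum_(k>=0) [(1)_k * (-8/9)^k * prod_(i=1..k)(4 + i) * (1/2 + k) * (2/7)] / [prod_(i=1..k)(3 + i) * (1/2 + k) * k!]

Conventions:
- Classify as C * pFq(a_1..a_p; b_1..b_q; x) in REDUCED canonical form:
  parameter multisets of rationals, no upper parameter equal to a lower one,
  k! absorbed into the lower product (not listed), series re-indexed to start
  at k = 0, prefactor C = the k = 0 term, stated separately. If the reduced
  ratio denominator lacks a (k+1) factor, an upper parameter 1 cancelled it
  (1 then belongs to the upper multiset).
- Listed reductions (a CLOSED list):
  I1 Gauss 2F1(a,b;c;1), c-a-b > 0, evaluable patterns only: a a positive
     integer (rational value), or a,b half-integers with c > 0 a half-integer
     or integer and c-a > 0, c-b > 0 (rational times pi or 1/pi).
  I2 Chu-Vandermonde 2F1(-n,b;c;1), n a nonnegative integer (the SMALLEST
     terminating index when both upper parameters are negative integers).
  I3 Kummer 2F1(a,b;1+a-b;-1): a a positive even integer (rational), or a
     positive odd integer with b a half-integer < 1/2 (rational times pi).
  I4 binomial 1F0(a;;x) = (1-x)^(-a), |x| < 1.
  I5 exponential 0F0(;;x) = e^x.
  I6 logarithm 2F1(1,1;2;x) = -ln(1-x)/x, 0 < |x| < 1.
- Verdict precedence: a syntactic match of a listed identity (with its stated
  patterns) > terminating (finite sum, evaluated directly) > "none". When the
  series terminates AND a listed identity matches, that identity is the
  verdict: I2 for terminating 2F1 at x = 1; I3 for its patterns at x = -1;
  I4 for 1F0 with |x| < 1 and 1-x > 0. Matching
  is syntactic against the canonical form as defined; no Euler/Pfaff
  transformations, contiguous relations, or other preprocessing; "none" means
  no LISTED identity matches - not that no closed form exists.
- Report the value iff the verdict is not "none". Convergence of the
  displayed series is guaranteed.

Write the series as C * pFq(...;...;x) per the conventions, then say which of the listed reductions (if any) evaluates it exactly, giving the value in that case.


Canonical form: C = 2/7 times 2F1 with upper {1, 5}, lower {4}, x = -8/9. Verdict: no listed reduction: x = -8/9 and upper {1, 5} fail every I1-I6 pattern.

Structural cue: t_0 being 2/7, the lower running product (C = 2/7) is a rising factorial.
Consecutive-term ratio: r(k) = (-8/9) * (k+1) (k+5) / [(k+4) (k+1)] - rational in k. x = (-8/9); t_0 = 2/7; negate the roots.


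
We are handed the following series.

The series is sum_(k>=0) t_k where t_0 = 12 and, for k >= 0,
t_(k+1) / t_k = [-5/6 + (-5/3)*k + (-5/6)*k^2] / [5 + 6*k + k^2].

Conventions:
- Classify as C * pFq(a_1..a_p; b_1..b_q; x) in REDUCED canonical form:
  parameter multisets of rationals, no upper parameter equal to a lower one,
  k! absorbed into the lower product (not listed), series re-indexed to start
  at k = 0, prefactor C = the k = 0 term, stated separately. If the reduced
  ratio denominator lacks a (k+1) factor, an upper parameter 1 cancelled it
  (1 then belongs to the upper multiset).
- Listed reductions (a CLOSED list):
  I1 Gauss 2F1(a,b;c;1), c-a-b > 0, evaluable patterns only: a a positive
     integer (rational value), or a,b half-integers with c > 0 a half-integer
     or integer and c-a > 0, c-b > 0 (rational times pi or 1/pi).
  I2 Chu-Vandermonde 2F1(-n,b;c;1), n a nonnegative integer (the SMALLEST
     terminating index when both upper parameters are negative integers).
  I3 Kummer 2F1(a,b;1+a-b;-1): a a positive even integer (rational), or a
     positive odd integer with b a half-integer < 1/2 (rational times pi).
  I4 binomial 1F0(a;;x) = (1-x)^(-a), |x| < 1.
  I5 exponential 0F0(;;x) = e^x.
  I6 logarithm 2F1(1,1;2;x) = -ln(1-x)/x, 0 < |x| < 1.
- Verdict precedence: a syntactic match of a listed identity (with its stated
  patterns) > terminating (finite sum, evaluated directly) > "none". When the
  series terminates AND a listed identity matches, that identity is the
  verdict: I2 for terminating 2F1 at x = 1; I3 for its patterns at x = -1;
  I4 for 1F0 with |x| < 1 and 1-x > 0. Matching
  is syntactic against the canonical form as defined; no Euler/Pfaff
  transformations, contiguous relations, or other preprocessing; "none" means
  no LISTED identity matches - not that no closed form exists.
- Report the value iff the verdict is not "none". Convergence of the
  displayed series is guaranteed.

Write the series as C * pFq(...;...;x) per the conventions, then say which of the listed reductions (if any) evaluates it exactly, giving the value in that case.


Key step: x = (-5/6) and roots of the ratio polynomials (C = 12) are the negated parameters.
Ratio: r(k) = (-5/6) * (k+1) (k+1) / [(k+5) (k+1)] - rational; roots negated = parameters, x = (-5/6), C = 12.

At argument -5/6: a 2F1 with upper {1, 1}, lower {5}, scaled by C = 12. Verdict: none. A 2F1 with upper {1, 1} fits none of I1-I6 at x = -5/6; the sum runs forever.
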